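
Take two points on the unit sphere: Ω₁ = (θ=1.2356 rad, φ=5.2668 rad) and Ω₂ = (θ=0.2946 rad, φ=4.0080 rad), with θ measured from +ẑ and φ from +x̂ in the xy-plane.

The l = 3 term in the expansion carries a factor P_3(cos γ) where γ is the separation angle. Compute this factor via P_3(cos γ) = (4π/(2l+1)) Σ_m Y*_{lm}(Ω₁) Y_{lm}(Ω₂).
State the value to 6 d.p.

Summing Y*_{l m}(θ₁,φ₁)·Y_{l m}(θ₂,φ₂) over m ∈ [−3, 3]; prefactor 4π/(2·3+1) = 1.795196:
  [-3]  conj(Y_{3,-3})(Ω₁) = (-0.349868, -0.032433) ; Y_{3,-3}(Ω₂) = (0.008748, 0.005272) ; Δ = (-0.002890, -0.002128)
  [-2]  conj(Y_{3,-2})(Ω₁) = (-0.133629, -0.268380) ; Y_{3,-2}(Ω₂) = (-0.013300, -0.081369) ; Δ = (-0.020061, 0.014443)
  [-1]  conj(Y_{3,-1})(Ω₁) = (-0.073737, 0.119086) ; Y_{3,-1}(Ω₂) = (-0.217450, 0.255878) ; Δ = (-0.014437, -0.044763)
  [+0]  conj(Y_{3,0})(Ω₁) = (-0.301855, -0.000000) ; Y_{3,0}(Ω₂) = (0.563668, 0.000000) ; Δ = (-0.170146, -0.000000)
  [+1]  conj(Y_{3,1})(Ω₁) = (0.073737, 0.119086) ; Y_{3,1}(Ω₂) = (0.217450, 0.255878) ; Δ = (-0.014437, 0.044763)
  [+2]  conj(Y_{3,2})(Ω₁) = (-0.133629, 0.268380) ; Y_{3,2}(Ω₂) = (-0.013300, 0.081369) ; Δ = (-0.020061, -0.014443)
  [+3]  conj(Y_{3,3})(Ω₁) = (0.349868, -0.032433) ; Y_{3,3}(Ω₂) = (-0.008748, 0.005272) ; Δ = (-0.002890, 0.002128)
Accumulated sum (-0.244921, 0.000000); after 4π/(2l+1) scaling, (-0.439682, 0.000000) ⇒ P_3 = -0.439682

-0.439682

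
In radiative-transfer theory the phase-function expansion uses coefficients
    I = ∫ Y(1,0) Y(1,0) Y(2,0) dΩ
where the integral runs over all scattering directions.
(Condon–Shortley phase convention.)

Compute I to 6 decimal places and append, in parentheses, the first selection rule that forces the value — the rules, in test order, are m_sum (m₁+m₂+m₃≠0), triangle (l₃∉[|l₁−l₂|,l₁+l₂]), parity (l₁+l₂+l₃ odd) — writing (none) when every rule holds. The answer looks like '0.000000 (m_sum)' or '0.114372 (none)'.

0.252313 (none)

Checks pass: Σm=0; 4 even; l₃=2∈[0,2].
(2·1+1)(2·1+1)(2·2+1) = 45
Δ: 0! 2! 2! / 5! → 1/30
sum: t=0:+1/1 = 1/1
3j²(1 1 2; 0 0 0) = Δ·Π!·Σ² = 2/15  (sign +1)
(m-triple is (0,0,0) — same symbol as above.)
combine: 4πI² = 45·2/15·2/15 = 4/5
take √, sign +1: I = 0.25231325
No selection rule forces the value: the integral is nonzero (none).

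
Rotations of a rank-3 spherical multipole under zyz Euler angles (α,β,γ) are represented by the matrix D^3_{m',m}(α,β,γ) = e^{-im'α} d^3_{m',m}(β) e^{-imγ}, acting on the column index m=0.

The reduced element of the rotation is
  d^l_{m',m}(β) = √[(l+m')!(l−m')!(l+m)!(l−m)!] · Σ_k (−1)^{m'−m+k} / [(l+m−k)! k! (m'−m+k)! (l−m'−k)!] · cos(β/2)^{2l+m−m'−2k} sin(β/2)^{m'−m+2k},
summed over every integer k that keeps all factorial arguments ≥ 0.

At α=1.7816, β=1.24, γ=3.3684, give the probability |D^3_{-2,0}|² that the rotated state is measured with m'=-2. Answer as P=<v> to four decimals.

D^3_{-2,0}(1.7816,1.2400,3.3684) = e^{-i·-2·1.7816}·d^3_{-2,0}(1.2400)·e^{-i·0·3.3684}. Compute d first:
Half-angle: c=0.813878, s=0.581035. N=√(1·120·6·6)=65.726707
The bounds max(0,m−m')=2 and min(l+m,l−m')=3 give 2 terms
  k=2: (−1)^0·65.7267/(12)·0.8139^4·0.5810^2 = +0.811341
  k=3: (−1)^1·65.7267/(12)·0.8139^2·0.5810^4 = -0.413513
d^3_{-2,0}(1.2400) = +0.811341 -0.413513 = +0.397828
|D^3_{-2,0}|² = |d^3_{-2,0}(β)|² = (+0.397828)² = 0.158267 (the z-rotation phases have unit modulus)

P=0.1583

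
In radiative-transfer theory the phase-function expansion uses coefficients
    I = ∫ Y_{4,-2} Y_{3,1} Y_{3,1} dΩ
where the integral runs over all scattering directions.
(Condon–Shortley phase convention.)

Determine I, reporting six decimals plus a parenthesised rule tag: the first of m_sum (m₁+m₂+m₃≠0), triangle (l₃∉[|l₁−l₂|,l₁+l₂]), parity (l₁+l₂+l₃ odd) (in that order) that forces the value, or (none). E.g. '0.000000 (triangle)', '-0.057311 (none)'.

m-sum 0 ✓  L=10 even ✓  1≤3≤7 ✓
Π(2lᵢ+1) = 9×7×7 = 441
triangle coeff Δ(4,3,3) = 1/34650
Σ_t [1,3]: t=1:−1/72 t=2:+1/16 t=3:−1/72 = 5/144
(3j)²=2/77 [(4 3 3; 0 0 0)], sign=-1
Σ_t [2,4]: t=2:+1/192 t=3:−1/36 t=4:+1/192 = -5/288
(3j)²=20/693 [(4 3 3; -2 1 1)], sign=-1
⇒ 4πI² = 40/121
I = (+1)√(40/121/(4π)) = 0.16219310
No selection rule forces the value: the integral is nonzero (none).

0.162193 (none)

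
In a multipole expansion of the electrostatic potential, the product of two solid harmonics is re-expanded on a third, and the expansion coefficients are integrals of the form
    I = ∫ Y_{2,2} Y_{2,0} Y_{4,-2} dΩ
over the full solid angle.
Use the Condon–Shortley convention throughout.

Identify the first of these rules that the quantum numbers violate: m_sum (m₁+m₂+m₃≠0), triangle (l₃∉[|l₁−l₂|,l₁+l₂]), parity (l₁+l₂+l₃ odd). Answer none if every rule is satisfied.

none

m₁+m₂+m₃ = 2 + 0 − 2 = 0  ✓
triangle: |2−2|=0 ≤ l₃=4 ≤ 2+2=4  ✓
parity: l₁+l₂+l₃ = 8 is even  ✓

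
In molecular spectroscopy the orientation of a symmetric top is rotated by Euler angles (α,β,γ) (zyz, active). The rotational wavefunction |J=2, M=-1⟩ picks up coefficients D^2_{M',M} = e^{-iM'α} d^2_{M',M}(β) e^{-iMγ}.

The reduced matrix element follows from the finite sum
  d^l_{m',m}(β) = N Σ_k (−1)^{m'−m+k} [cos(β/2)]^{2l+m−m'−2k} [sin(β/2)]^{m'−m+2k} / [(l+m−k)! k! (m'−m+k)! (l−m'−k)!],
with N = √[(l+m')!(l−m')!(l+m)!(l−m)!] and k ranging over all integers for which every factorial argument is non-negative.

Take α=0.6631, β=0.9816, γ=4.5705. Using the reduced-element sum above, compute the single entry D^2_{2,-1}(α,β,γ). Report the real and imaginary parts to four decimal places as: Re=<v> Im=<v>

D^2_{2,-1}(0.6631,0.9816,4.5705) = e^{-i·2·0.6631}·d^2_{2,-1}(0.9816)·e^{-i·-1·4.5705}. Compute d first:
Half-angle: c=0.881956, s=0.471332. N=√(24·1·1·6)=12.000000
The bounds max(0,m−m')=0 and min(l+m,l−m')=0 give 1 term
  k=0: (−1)^3·12.0000/(6)·0.8820^1·0.4713^3 = -0.184696
d^2_{2,-1}(0.9816) = -0.184696
Phases: e^{-i·(2)·0.6631}=+0.242165-0.970235i, e^{-i·(-1)·4.5705}=-0.141413-0.989951i ⇒ D=+0.183722+0.018936i

Re=0.1837 Im=0.0189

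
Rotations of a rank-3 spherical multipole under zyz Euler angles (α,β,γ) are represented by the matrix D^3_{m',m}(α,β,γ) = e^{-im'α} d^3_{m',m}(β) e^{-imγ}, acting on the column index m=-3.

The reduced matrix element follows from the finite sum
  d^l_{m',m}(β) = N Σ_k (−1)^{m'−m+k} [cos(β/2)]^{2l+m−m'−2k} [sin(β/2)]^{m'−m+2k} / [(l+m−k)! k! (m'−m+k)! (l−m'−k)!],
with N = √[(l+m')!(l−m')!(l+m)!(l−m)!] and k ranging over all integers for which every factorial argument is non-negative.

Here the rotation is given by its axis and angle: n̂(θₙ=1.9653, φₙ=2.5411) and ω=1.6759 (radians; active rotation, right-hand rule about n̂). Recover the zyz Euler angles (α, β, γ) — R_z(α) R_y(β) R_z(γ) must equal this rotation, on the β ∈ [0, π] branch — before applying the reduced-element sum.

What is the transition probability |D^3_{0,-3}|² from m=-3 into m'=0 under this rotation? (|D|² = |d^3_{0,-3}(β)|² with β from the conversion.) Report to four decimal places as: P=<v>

Axis–angle → zyz. n̂ = (sinθₙcosφₙ, sinθₙsinφₙ, cosθₙ) = (-0.761683, +0.521646, -0.384350), ω = 1.6759.
R = I cosω + sinω [n̂]ₓ + (1−cosω) n̂n̂ᵀ gives
  R = [+0.536115, -0.056784, +0.842233; -0.821242, +0.195752, +0.535951; -0.195302, -0.979008, +0.058313]
β = atan2(√(R₁₃²+R₂₃²), R₃₃) = 1.512451; α = atan2(R₂₃, R₁₃) mod 2π = 0.566716; γ = atan2(R₃₂, −R₃₁) mod 2π = 4.909294
Split into d^3_{0,-3}(β=1.5125) × two z-phases.
Half-angle: c=0.727431, s=0.686181. N=√(6·6·1·720)=160.996894
k: max(0,(-3)−(0))=0 … min(3+(-3),3−(0))=0
  k=0: (−1)^3·160.9969/(36)·0.7274^3·0.6862^3 = -0.556168
d^3_{0,-3}(1.5125) = -0.556168
|D^3_{0,-3}|² = |d^3_{0,-3}(β)|² = (-0.556168)² = 0.309323 (the z-rotation phases have unit modulus)

P=0.3093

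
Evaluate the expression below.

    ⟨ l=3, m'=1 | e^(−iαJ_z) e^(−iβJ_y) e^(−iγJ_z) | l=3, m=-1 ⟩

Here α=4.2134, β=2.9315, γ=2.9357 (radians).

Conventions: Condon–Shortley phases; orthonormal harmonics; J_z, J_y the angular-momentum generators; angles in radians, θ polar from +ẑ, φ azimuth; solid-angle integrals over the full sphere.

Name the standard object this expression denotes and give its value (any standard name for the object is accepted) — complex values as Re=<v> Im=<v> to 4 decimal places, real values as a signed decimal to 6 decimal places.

This is a Wigner D-matrix element — the rotation-matrix element ⟨l m'| R(α,β,γ) |l m⟩ in the angular-momentum basis.
D^3_{1,-1}(4.2134,2.9315,2.9357) = e^{-i·1·4.2134}·d^3_{1,-1}(2.9315)·e^{-i·-1·2.9357}. Compute d first:
With c≡cos(β/2)=0.104853 and s≡sin(β/2)=0.994488, N=[24·2·2·24]^{1/2}=48.000000
k∈{0,1,2} keeps every argument non-negative
  k=0: (−1)^2·48.0000/(8)·0.1049^4·0.9945^2 = +0.000717
  k=1: (−1)^3·48.0000/(6)·0.1049^2·0.9945^4 = -0.086030
  k=2: (−1)^4·48.0000/(48)·0.1049^0·0.9945^6 = +0.967379
d^3_{1,-1}(2.9315) = +0.000717 -0.086030 +0.967379 = +0.882066
Phases: e^{-i·(1)·4.2134}=-0.478538+0.878067i, e^{-i·(-1)·2.9357}=-0.978879+0.204441i ⇒ D=+0.254845-0.844449i

Wigner D-matrix element, Re=0.2548 Im=-0.8444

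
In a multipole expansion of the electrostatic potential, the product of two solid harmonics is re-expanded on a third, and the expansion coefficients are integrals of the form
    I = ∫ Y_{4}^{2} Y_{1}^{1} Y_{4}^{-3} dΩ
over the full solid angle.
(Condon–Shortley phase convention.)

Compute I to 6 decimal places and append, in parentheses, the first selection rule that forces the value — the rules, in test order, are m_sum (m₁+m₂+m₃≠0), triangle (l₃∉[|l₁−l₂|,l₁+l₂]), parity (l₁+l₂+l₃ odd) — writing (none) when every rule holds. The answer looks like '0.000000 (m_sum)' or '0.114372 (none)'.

L=9 odd ⇒ parity kills the (l;000) factor ⇒ I = 0

0.000000 (parity)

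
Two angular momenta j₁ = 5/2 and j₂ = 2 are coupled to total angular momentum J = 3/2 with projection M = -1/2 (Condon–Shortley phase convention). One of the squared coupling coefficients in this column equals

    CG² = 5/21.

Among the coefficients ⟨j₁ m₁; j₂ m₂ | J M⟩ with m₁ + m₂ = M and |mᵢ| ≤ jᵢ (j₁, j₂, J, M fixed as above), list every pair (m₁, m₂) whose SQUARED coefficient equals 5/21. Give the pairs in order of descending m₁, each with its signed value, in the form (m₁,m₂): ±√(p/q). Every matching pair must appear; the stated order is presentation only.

(1/2,-1): −√(5/21)

Admissible pairs with m₁+m₂ = M = -1/2: (-5/2,2), (-3/2,1), (-1/2,0), (1/2,-1), (3/2,-2)
  (m₁,m₂)=(3/2,-2): CG² = 32/105, CG = +√(32/105)
  (m₁,m₂)=(1/2,-1): CG² = 5/21, CG = −√(5/21)   ← matches the target
  (m₁,m₂)=(-1/2,0): CG² = 2/35, CG = +√(2/35)
  (m₁,m₂)=(-3/2,1): CG² = 2/105, CG = +√(2/105)
  (m₁,m₂)=(-5/2,2): CG² = 8/21, CG = −√(8/21)
Pairs with CG² = 5/21: (1/2,-1): −√(5/21)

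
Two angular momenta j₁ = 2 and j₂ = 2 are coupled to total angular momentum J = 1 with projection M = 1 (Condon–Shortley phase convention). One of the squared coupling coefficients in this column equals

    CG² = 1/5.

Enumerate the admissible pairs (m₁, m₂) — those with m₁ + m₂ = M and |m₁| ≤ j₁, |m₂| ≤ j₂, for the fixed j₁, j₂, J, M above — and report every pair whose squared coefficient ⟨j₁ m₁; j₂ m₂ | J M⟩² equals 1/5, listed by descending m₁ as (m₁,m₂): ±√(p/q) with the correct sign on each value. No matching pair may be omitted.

(2,-1): +√(1/5); (-1,2): −√(1/5)

Admissible pairs with m₁+m₂ = M = 1: (-1,2), (0,1), (1,0), (2,-1)
  (m₁,m₂)=(2,-1): CG² = 1/5, CG = +√(1/5)   ← matches the target
  (m₁,m₂)=(1,0): CG² = 3/10, CG = −√(3/10)
  (m₁,m₂)=(0,1): CG² = 3/10, CG = +√(3/10)
  (m₁,m₂)=(-1,2): CG² = 1/5, CG = −√(1/5)   ← matches the target
Pairs with CG² = 1/5: (2,-1): +√(1/5); (-1,2): −√(1/5)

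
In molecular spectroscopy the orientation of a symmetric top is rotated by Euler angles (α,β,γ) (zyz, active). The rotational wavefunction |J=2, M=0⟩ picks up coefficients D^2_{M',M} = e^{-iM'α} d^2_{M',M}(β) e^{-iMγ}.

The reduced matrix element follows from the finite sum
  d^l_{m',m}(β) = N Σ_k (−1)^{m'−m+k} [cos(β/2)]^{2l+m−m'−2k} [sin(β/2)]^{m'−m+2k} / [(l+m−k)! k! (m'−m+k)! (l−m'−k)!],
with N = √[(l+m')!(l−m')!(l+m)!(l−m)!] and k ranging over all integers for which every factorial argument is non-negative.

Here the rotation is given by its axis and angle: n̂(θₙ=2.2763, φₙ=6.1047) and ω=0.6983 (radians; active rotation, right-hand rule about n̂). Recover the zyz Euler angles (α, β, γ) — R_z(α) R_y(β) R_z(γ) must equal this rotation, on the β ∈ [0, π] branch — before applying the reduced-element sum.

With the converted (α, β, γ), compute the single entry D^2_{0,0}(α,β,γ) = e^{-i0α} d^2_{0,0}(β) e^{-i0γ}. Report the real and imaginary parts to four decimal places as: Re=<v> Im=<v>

Re=0.6206 Im=0.0000

Axis–angle → zyz. n̂ = (sinθₙcosφₙ, sinθₙsinφₙ, cosθₙ) = (+0.749191, -0.135158, -0.648417), ω = 0.6983.
R = I cosω + sinω [n̂]ₓ + (1−cosω) n̂n̂ᵀ gives
  R = [+0.897313, +0.393177, -0.200601; -0.440579, +0.770212, -0.461154; -0.026810, +0.502180, +0.864347]
β = atan2(√(R₁₃²+R₂₃²), R₃₃) = 0.526945; α = atan2(R₂₃, R₁₃) mod 2π = 4.302081; γ = atan2(R₃₂, −R₃₁) mod 2π = 1.517459
Split into d^2_{0,0}(β=0.5269) × two z-phases.
With c≡cos(β/2)=0.965491 and s≡sin(β/2)=0.260435, N=[2·2·2·2]^{1/2}=4.000000
The bounds max(0,m−m')=0 and min(l+m,l−m')=2 give 3 terms
  k=0: (−1)^0·4.0000/(4)·0.9655^4·0.2604^0 = +0.868948
  k=1: (−1)^1·4.0000/(1)·0.9655^2·0.2604^2 = -0.252904
  k=2: (−1)^2·4.0000/(4)·0.9655^0·0.2604^4 = +0.004600
d^2_{0,0}(0.5269) = +0.868948 -0.252904 +0.004600 = +0.620644
Attach z-rotation phases: D = e^{-i(0)(4.3021)}·(+0.620644)·e^{-i(0)(1.5175)} = +0.620644+0.000000i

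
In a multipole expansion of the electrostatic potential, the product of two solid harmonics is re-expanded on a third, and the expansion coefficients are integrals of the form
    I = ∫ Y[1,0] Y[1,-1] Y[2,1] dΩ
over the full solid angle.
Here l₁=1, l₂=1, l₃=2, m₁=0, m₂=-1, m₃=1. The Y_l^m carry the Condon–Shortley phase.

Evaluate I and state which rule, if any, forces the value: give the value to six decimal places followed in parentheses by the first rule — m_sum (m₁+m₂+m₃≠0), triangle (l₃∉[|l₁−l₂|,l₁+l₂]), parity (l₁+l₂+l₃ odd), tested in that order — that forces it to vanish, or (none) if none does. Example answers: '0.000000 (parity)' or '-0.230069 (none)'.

Rules hold: Σm=0, L=4 even, 0≤2≤2.
N = 3·3·5 = 45
Δ = 0!·2!·2!/5! = 1/30
Racah Σ t=0..0: t=0:+1/1 = 1/1
⇒ 3j(1 1 2; 0 0 0)² = 2/15, sgn +1
Racah Σ t=0..0: t=0:+1/2 = 1/2
⇒ 3j(1 1 2; 0 -1 1)² = 1/10, sgn -1
4πI² = N·(3j₀)²·(3jₘ)² = 3/5
I = -1·√(0.6/4π) = -0.21850969
No selection rule forces the value: the integral is nonzero (none).

-0.218510 (none)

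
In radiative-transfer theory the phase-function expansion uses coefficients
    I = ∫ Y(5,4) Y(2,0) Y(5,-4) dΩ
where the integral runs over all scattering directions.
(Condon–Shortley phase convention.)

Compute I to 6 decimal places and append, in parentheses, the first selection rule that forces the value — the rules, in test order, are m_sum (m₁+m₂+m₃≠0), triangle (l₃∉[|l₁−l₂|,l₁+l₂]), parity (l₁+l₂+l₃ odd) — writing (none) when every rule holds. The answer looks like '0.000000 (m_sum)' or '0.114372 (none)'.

-0.097044 (none)

Rules hold: Σm=0, L=12 even, 3≤5≤7.
N = 11·5·11 = 605
Δ = 2!·8!·2!/13! = 1/38610
Racah Σ t=0..2: t=0:+1/2880 t=1:−1/576 t=2:+1/2880 = -1/960
⇒ 3j(5 2 5; 0 0 0)² = 10/429, sgn +1
Racah Σ t=0..1: t=0:+1/20160 t=1:−1/40320 = 1/40320
⇒ 3j(5 2 5; 4 0 -4)² = 6/715, sgn -1
4πI² = N·(3j₀)²·(3jₘ)² = 20/169
I = -1·√(0.118343/4π) = -0.09704356
No selection rule forces the value: the integral is nonzero (none).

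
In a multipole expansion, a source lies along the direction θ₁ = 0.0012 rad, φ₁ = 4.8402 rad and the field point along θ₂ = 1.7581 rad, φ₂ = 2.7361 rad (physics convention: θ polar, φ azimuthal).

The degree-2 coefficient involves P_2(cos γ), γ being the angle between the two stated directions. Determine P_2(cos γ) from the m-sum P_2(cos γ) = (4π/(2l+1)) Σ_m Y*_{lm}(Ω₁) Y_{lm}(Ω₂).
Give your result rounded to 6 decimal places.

-0.447653

Addition theorem: P_2(cos γ) = (4π/5) Σ_m Y*_{lm}(Ω₁) Y_{lm}(Ω₂), m = −2…2:
  m=-2: Y*=-0.00000 - 0.00000j  Y=0.25683 + 0.27033j  product -0.00000 - 0.00000j
  m=-1: Y*=0.00012 - 0.00092j  Y=0.12988 + 0.05575j  product 0.00007 - 0.00011j
  m=+0: Y*=0.63078 + 0.00000j  Y=-0.28258 + 0.00000j  product -0.17825 + 0.00000j
  m=+1: Y*=-0.00012 - 0.00092j  Y=-0.12988 + 0.05575j  product 0.00007 + 0.00011j
  m=+2: Y*=-0.00000 + 0.00000j  Y=0.25683 - 0.27033j  product -0.00000 + 0.00000j
Σ over m = -0.17812 - 0.00000j; ×(4π/5) → -0.44765 - 0.00000j. Real part: -0.447653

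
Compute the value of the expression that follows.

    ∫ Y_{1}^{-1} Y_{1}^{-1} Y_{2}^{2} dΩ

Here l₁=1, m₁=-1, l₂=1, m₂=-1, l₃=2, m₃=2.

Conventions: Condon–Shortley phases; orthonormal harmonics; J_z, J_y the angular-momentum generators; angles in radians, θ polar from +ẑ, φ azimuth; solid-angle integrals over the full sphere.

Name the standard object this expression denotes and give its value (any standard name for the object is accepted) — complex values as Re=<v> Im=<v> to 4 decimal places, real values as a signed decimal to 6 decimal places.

This is a Gaunt coefficient — the integral of a triple product of spherical harmonics over the sphere.
Rules hold: Σm=0, L=4 even, 0≤2≤2.
N = 3·3·5 = 45
Δ = 0!·2!·2!/5! = 1/30
Racah Σ t=0..0: t=0:+1/1 = 1/1
⇒ 3j(1 1 2; 0 0 0)² = 2/15, sgn +1
Racah Σ t=0..0: t=0:+1/4 = 1/4
⇒ 3j(1 1 2; -1 -1 2)² = 1/5, sgn +1
4πI² = N·(3j₀)²·(3jₘ)² = 6/5
I = +1·√(1.2/4π) = 0.30901936

Gaunt coefficient, +0.309019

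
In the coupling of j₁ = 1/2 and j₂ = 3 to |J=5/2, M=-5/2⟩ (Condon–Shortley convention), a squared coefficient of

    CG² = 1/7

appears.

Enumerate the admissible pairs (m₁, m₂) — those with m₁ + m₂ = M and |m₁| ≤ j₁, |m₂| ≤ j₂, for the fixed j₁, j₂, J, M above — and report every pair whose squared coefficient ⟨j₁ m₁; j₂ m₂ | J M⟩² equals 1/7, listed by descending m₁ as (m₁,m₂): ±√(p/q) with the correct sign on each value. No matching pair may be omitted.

Admissible pairs with m₁+m₂ = M = -5/2: (-1/2,-2), (1/2,-3)
  (m₁,m₂)=(1/2,-3): CG² = 6/7, CG = +√(6/7)
  (m₁,m₂)=(-1/2,-2): CG² = 1/7, CG = −√(1/7)   ← matches the target
Pairs with CG² = 1/7: (-1/2,-2): −√(1/7)

(-1/2,-2): −√(1/7)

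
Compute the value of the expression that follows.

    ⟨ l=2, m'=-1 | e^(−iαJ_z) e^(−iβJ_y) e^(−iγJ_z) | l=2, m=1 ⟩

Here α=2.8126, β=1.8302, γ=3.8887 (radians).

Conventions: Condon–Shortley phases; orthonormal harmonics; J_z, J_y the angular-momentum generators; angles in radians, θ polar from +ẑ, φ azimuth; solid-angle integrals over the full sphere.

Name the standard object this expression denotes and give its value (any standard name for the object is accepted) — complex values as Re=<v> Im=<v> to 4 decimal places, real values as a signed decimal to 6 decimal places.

Wigner D-matrix element, Re=0.1453 Im=-0.2693

This is a Wigner D-matrix element — the rotation-matrix element ⟨l m'| R(α,β,γ) |l m⟩ in the angular-momentum basis.
D^2_{-1,1}(2.8126,1.8302,3.8887) = e^{-i·-1·2.8126}·d^2_{-1,1}(1.8302)·e^{-i·1·3.8887}. Compute d first:
With c≡cos(β/2)=0.609711 and s≡sin(β/2)=0.792624, N=[1·6·6·1]^{1/2}=6.000000
The bounds max(0,m−m')=2 and min(l+m,l−m')=3 give 2 terms
  k=2: (−1)^0·6.0000/(2)·0.6097^2·0.7926^2 = +0.700654
  k=3: (−1)^1·6.0000/(6)·0.6097^0·0.7926^4 = -0.394701
d^2_{-1,1}(1.8302) = +0.700654 -0.394701 = +0.305953
Attach z-rotation phases: D = e^{-i(-1)(2.8126)}·(+0.305953)·e^{-i(1)(3.8887)} = +0.145256-0.269274i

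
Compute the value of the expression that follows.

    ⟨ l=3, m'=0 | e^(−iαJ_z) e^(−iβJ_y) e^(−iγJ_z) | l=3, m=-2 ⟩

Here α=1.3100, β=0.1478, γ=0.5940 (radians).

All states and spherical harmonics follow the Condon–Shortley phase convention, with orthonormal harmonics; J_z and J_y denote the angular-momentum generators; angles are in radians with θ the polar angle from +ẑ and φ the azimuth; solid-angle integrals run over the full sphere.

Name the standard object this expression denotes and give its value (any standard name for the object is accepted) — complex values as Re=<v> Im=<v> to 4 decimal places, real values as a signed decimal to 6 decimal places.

This is a Wigner D-matrix element — the rotation-matrix element ⟨l m'| R(α,β,γ) |l m⟩ in the angular-momentum basis.
D^3_{0,-2}(1.3100,0.1478,0.5940) = e^{-i·0·1.3100}·d^3_{0,-2}(0.1478)·e^{-i·-2·0.5940}. Compute d first:
With c≡cos(β/2)=0.997271 and s≡sin(β/2)=0.073833, N=[6·6·1·120]^{1/2}=65.726707
k: max(0,(-2)−(0))=0 … min(3+(-2),3−(0))=1
  k=0: (−1)^2·65.7267/(12)·0.9973^4·0.0738^2 = +0.029533
  k=1: (−1)^3·65.7267/(12)·0.9973^2·0.0738^4 = -0.000162
d^3_{0,-2}(0.1478) = +0.029533 -0.000162 = +0.029371
Attach z-rotation phases: D = e^{-i(0)(1.3100)}·(+0.029371)·e^{-i(-2)(0.5940)} = +0.010971+0.027246i

Wigner D-matrix element, Re=0.0110 Im=0.0272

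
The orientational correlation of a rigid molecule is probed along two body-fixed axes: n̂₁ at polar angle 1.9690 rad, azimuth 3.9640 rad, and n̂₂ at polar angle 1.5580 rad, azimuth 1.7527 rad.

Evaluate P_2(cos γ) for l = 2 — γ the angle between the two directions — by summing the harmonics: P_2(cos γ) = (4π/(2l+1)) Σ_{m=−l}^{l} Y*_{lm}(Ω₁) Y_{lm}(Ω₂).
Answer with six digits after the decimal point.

Expand P_2 via completeness: Σ_{m} conj(Y_{2,m}) at Ω₁ times Y_{2,m} at Ω₂ —
  m=-2: (-0.024270+0.327295i) × (-0.360933+0.137427i) = -0.036219-0.121467i  (running Σ = -0.036219-0.121467i)
  m=-1: (+0.187893+0.202342i) × (-0.001788-0.009722i) = +0.001631-0.002188i  (running Σ = -0.034588-0.123655i)
  m=0: (-0.173124-0.000000i) × (-0.315237+0.000000i) = +0.054575+0.000000i  (running Σ = +0.019987-0.123655i)
  m=1: (-0.187893+0.202342i) × (+0.001788-0.009722i) = +0.001631+0.002188i  (running Σ = +0.021618-0.121467i)
  m=2: (-0.024270-0.327295i) × (-0.360933-0.137427i) = -0.036219+0.121467i  (running Σ = -0.014601+0.000000i)
Σ over m = -0.014601+0.000000i; ×(4π/5) → -0.036697+0.000000i. Real part: -0.036697

-0.036697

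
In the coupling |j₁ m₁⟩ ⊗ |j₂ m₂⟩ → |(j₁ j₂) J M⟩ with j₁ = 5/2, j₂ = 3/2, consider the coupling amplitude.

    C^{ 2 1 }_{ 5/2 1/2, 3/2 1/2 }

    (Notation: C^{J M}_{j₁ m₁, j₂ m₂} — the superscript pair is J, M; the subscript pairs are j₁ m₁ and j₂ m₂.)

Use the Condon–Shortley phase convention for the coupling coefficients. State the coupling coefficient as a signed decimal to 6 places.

j₁+j₂−J=2  J+j₁−j₂=3  J−j₁+j₂=1  j₁+j₂+J+1=7
(j₁±m₁, j₂±m₂, J±M) = (3,2,2,1,3,1)
P² = 12/7
sum k=1..2:
  [1] −1/2 = -1/2
  [2] +1/12 = 1/12
S = -5/12
C² = P²·S² = 25/84 ; C = -0.545545

-0.545545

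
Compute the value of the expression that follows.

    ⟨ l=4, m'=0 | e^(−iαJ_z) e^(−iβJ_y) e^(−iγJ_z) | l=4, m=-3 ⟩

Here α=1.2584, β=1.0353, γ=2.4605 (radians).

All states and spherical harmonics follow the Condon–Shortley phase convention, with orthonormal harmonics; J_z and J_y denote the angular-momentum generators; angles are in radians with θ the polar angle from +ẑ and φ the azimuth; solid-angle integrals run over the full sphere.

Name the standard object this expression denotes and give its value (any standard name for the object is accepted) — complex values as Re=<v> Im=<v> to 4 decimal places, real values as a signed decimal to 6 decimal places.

This is a Wigner D-matrix element — the rotation-matrix element ⟨l m'| R(α,β,γ) |l m⟩ in the angular-momentum basis.
Split into d^4_{0,-3}(β=1.0353) × two z-phases.
c=cos(1.035300/2)=0.868984, s=sin(1.035300/2)=0.494839; N=√[24·24·1·5040]=1703.830978
Admissible k: 0..1 (factorial args all ≥0)
  k=0: (−1)^3·1703.8310/(144)·0.8690^5·0.4948^3 = -0.710423
  k=1: (−1)^4·1703.8310/(144)·0.8690^3·0.4948^5 = +0.230368
d^4_{0,-3}(1.0353) = -0.710423 +0.230368 = -0.480055
Attach z-rotation phases: D = e^{-i(0)(1.2584)}·(-0.480055)·e^{-i(-3)(2.4605)} = -0.218472-0.427461i

Wigner D-matrix element, Re=-0.2185 Im=-0.4275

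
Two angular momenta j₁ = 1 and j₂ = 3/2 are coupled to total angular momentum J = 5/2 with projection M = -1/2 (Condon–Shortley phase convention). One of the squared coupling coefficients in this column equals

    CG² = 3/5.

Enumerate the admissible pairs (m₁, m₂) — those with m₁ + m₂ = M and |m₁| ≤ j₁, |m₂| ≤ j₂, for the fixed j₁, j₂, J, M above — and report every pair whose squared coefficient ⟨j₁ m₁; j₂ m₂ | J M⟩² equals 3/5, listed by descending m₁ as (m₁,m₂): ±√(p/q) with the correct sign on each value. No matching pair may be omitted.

(0,-1/2): +√(3/5)

Admissible pairs with m₁+m₂ = M = -1/2: (-1,1/2), (0,-1/2), (1,-3/2)
  (m₁,m₂)=(1,-3/2): CG² = 1/10, CG = +√(1/10)
  (m₁,m₂)=(0,-1/2): CG² = 3/5, CG = +√(3/5)   ← matches the target
  (m₁,m₂)=(-1,1/2): CG² = 3/10, CG = +√(3/10)
Pairs with CG² = 3/5: (0,-1/2): +√(3/5)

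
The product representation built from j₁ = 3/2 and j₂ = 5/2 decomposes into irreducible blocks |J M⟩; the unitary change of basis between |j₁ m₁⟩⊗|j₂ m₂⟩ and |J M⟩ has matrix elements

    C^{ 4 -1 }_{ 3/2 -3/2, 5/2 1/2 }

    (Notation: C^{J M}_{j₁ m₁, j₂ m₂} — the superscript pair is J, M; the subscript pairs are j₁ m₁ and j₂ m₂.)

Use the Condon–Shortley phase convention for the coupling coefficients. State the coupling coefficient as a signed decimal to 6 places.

+0.422577  (= +√(5/28))

√[9·0!3!5!/9! · 0!3!3!2!3!5!] = √(6480/7)
  +(−1)^0/∏(0,0,3,3,0,2)! = 1/72  (running 1/72)
⟨..|..⟩ = √(6480/7)·(1/72) = +0.422577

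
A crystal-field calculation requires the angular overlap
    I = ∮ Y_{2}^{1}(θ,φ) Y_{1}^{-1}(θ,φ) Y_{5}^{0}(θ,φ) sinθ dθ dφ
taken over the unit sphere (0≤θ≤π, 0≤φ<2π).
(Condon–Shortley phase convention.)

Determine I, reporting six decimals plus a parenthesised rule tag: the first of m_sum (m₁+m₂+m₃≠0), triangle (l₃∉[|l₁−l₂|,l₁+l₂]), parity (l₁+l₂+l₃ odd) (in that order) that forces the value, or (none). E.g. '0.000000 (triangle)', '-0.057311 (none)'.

0.000000 (triangle)

l₃=5 ∉ [1,3] — triangle fails ⇒ I = 0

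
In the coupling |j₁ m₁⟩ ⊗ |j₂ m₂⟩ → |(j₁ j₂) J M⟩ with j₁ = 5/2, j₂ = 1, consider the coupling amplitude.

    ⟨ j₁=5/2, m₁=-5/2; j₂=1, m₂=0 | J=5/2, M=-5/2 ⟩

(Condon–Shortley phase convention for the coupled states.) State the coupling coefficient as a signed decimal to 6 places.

j₁+j₂−J=1  J+j₁−j₂=4  J−j₁+j₂=1  j₁+j₂+J+1=7
(j₁±m₁, j₂±m₂, J±M) = (0,5,1,1,0,5)
P² = 2880/7
sum k=1..1:
  [1] −1/24 = -1/24
S = -1/24
C² = P²·S² = 5/7 ; C = -0.845154

−√(5/7) ≈ -0.845154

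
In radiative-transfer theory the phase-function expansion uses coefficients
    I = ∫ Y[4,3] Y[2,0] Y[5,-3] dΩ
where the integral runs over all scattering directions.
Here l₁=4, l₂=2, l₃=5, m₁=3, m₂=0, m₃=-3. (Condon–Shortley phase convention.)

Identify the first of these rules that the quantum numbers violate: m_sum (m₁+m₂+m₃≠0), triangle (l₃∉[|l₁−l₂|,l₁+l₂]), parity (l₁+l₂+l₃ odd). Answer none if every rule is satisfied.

m₁+m₂+m₃ = 3 + 0 − 3 = 0  ✓
triangle: |4−2|=2 ≤ l₃=5 ≤ 4+2=6  ✓
parity: l₁+l₂+l₃ = 11 is odd  ✗

parity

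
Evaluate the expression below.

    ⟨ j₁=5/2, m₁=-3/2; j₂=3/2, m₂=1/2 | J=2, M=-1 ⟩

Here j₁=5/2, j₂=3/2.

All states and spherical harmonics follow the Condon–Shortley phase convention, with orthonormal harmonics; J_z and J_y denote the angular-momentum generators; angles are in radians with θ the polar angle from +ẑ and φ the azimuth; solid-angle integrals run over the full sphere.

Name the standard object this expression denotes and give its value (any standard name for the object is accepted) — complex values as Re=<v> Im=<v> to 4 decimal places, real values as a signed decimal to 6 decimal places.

This is a Clebsch–Gordan (vector-coupling) coefficient.
j₁+j₂−J=2  J+j₁−j₂=3  J−j₁+j₂=1  j₁+j₂+J+1=7
(j₁±m₁, j₂±m₂, J±M) = (1,4,2,1,1,3)
P² = 24/7
sum k=1..2:
  [1] −1/6 = -1/6
  [2] +1/4 = 1/4
S = 1/12
C² = P²·S² = 1/42 ; C = +0.154303

Clebsch–Gordan coefficient, +√(1/42) ≈ +0.154303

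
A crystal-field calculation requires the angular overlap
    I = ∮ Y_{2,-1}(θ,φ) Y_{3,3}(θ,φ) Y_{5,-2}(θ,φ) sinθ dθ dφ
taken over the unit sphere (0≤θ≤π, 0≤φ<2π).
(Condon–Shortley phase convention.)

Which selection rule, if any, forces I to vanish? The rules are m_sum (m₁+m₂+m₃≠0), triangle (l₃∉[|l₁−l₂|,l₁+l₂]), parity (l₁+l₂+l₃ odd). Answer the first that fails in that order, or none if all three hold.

none

azimuthal sum: -1 + 3 − 2 = 0  ✓
1 ≤ 5 ≤ 5 (triangle on l)  ✓
L = 2 + 3 + 5 = 10 (even)  ✓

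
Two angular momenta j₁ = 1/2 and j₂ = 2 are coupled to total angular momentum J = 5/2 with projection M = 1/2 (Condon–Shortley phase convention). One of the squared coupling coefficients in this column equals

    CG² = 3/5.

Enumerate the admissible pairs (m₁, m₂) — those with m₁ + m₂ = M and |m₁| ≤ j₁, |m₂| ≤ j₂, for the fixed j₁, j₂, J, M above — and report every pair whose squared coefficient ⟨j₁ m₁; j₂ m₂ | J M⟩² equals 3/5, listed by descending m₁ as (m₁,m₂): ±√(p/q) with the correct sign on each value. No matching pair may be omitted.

(1/2,0): +√(3/5)

Admissible pairs with m₁+m₂ = M = 1/2: (-1/2,1), (1/2,0)
  (m₁,m₂)=(1/2,0): CG² = 3/5, CG = +√(3/5)   ← matches the target
  (m₁,m₂)=(-1/2,1): CG² = 2/5, CG = +√(2/5)
Pairs with CG² = 3/5: (1/2,0): +√(3/5)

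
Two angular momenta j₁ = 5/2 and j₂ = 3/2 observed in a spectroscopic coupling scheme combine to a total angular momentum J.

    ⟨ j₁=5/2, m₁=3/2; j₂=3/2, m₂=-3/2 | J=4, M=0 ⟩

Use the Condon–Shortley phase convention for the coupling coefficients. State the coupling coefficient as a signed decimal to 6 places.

j₁+j₂−J=0  J+j₁−j₂=5  J−j₁+j₂=3  j₁+j₂+J+1=9
(j₁±m₁, j₂±m₂, J±M) = (4,1,0,3,4,4)
P² = 10368/7
sum k=0..0:
  [0] +1/144 = 1/144
S = 1/144
C² = P²·S² = 1/14 ; C = +0.267261

+0.267261  (= +√(1/14))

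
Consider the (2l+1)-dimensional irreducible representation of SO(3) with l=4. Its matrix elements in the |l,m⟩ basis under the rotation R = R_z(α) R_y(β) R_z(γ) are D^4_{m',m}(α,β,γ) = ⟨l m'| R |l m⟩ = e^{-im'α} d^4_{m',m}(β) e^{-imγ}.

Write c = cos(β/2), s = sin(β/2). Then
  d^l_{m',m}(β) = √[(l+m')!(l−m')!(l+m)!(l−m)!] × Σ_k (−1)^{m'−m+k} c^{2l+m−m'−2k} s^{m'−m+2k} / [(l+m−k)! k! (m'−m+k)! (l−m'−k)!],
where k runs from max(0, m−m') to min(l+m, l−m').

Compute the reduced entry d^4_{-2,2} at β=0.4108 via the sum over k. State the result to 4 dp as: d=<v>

d=0.0230

d^4_{-2,2}(β=0.4108) via the finite sum:
c=cos(0.410800/2)=0.978979, s=sin(0.410800/2)=0.203959; N=√[2·720·720·2]=1440.000000
k∈{4,5,6} keeps every argument non-negative
  k=4: (−1)^0·1440.0000/(96)·0.9790^4·0.2040^4 = +0.023843
  k=5: (−1)^1·1440.0000/(120)·0.9790^2·0.2040^6 = -0.000828
  k=6: (−1)^2·1440.0000/(1440)·0.9790^0·0.2040^8 = +0.000003
d^4_{-2,2}(0.4108) = +0.023843 -0.000828 +0.000003 = +0.023018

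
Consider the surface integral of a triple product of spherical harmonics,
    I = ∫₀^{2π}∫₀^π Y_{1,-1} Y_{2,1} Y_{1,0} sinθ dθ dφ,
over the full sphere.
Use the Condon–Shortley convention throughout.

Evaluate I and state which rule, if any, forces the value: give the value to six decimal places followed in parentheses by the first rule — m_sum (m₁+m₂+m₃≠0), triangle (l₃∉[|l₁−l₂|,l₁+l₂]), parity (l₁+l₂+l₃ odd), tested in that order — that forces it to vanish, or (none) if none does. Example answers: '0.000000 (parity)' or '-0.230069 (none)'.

m-sum 0 ✓  L=4 even ✓  1≤1≤3 ✓
Π(2lᵢ+1) = 3×5×3 = 45
triangle coeff Δ(1,2,1) = 1/30
Σ_t [1,1]: t=1:−1/1 = -1/1
(3j)²=2/15 [(1 2 1; 0 0 0)], sign=+1
Σ_t [2,2]: t=2:+1/2 = 1/2
(3j)²=1/10 [(1 2 1; -1 1 0)], sign=-1
⇒ 4πI² = 3/5
I = (-1)√(3/5/(4π)) = -0.21850969
No selection rule forces the value: the integral is nonzero (none).

-0.218510 (none)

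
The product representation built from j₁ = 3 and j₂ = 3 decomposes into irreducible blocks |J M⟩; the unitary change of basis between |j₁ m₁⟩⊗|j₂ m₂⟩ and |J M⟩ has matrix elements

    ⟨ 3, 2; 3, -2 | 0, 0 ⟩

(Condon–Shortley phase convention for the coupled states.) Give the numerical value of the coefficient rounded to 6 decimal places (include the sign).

j₁+j₂−J=6  J+j₁−j₂=0  J−j₁+j₂=0  j₁+j₂+J+1=7
(j₁±m₁, j₂±m₂, J±M) = (5,1,1,5,0,0)
P² = 14400/7
sum k=1..1:
  [1] −1/120 = -1/120
S = -1/120
C² = P²·S² = 1/7 ; C = -0.377964

−√(1/7) = -0.377964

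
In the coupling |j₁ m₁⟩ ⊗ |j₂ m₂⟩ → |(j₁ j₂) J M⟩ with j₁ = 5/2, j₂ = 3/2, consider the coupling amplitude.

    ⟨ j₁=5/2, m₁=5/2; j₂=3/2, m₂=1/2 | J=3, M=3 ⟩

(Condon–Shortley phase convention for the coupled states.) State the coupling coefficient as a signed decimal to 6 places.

+√(5/8) = +0.790569

j₁+j₂−J=1  J+j₁−j₂=4  J−j₁+j₂=2  j₁+j₂+J+1=8
(j₁±m₁, j₂±m₂, J±M) = (5,0,2,1,6,0)
P² = 1440
sum k=0..0:
  [0] +1/48 = 1/48
S = 1/48
C² = P²·S² = 5/8 ; C = +0.790569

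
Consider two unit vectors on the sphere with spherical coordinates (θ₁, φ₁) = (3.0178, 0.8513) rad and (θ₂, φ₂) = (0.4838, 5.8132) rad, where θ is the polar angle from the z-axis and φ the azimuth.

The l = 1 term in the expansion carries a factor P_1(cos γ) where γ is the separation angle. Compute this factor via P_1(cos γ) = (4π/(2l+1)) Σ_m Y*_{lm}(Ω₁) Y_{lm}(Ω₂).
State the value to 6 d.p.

-0.864277

Term-by-term m-sum for l=1 (normalisation 4π/3 = 4.188790):
  m=-1: Y*=+0.028114+0.032087i  Y=+0.143281+0.072779i  product +0.001693+0.006643i
  m=+0: Y*=-0.484863-0.000000i  Y=+0.432527+0.000000i  product -0.209717-0.000000i
  m=+1: Y*=-0.028114+0.032087i  Y=-0.143281+0.072779i  product +0.001693-0.006643i
Total Σ_m = -0.206331+0.000000i. Multiply by 4.188790: -0.864277+0.000000i. P_1(cos γ) = -0.864277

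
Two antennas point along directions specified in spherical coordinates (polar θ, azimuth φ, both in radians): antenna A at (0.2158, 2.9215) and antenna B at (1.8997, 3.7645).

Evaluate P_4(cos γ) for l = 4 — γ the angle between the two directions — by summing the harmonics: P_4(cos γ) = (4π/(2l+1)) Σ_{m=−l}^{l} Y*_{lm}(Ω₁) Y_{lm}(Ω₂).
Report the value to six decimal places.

0.257211

Summing Y*_{l m}(θ₁,φ₁)·Y_{l m}(θ₂,φ₂) over m ∈ [−4, 4]; prefactor 4π/(2·4+1) = 1.396263:
  term(m=-4) = (-0.000322, 0.000075)   from Y*(Ω₁)=(0.000593, -0.000717), Y(Ω₂)=(-0.282624, -0.214836)
  term(m=-3) = (0.003366, 0.002365)   from Y*(Ω₁)=(-0.009481, 0.007362), Y(Ω₂)=(-0.100597, -0.327608)
  term(m=-2) = (0.000809, 0.006992)   from Y*(Ω₁)=(0.078803, -0.037117), Y(Ω₂)=(-0.025799, 0.076570)
  term(m=-1) = (0.079491, -0.089219)   from Y*(Ω₁)=(-0.355267, 0.079479), Y(Ω₂)=(-0.266590, 0.191493)
  term(m=+0) = (0.017526, 0.000000)   from Y*(Ω₁)=(0.660052, -0.000000), Y(Ω₂)=(0.026553, 0.000000)
  term(m=+1) = (0.079491, 0.089219)   from Y*(Ω₁)=(0.355267, 0.079479), Y(Ω₂)=(0.266590, 0.191493)
  term(m=+2) = (0.000809, -0.006992)   from Y*(Ω₁)=(0.078803, 0.037117), Y(Ω₂)=(-0.025799, -0.076570)
  term(m=+3) = (0.003366, -0.002365)   from Y*(Ω₁)=(0.009481, 0.007362), Y(Ω₂)=(0.100597, -0.327608)
  term(m=+4) = (-0.000322, -0.000075)   from Y*(Ω₁)=(0.000593, 0.000717), Y(Ω₂)=(-0.282624, 0.214836)
Accumulated sum (0.184214, 0.000000); after 4π/(2l+1) scaling, (0.257211, 0.000000) ⇒ P_4 = 0.257211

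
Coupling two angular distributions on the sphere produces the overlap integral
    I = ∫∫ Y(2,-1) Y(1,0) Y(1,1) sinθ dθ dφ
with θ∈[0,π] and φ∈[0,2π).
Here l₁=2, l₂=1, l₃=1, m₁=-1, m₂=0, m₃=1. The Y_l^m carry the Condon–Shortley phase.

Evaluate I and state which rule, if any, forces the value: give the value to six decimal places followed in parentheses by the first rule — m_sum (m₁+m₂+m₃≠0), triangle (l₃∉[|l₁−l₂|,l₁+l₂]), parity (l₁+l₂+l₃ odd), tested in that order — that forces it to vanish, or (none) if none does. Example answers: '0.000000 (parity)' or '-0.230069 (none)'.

Rules hold: Σm=0, L=4 even, 1≤1≤3.
N = 5·3·3 = 45
Δ = 2!·2!·0!/5! = 1/30
Racah Σ t=1..1: t=1:−1/1 = -1/1
⇒ 3j(2 1 1; 0 0 0)² = 2/15, sgn +1
Racah Σ t=1..1: t=1:−1/2 = -1/2
⇒ 3j(2 1 1; -1 0 1)² = 1/10, sgn -1
4πI² = N·(3j₀)²·(3jₘ)² = 3/5
I = -1·√(0.6/4π) = -0.21850969
No selection rule forces the value: the integral is nonzero (none).

-0.218510 (none)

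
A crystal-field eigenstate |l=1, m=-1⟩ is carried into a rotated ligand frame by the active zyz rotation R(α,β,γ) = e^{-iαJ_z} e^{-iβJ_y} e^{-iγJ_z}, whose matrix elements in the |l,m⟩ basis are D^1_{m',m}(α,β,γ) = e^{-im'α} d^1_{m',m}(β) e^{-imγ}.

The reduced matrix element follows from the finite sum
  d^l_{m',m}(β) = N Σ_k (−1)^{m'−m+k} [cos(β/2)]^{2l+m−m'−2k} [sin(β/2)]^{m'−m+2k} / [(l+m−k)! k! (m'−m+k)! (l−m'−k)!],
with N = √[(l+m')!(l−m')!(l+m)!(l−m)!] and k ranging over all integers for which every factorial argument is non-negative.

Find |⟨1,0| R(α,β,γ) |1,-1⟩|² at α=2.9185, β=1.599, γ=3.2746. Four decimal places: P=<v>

D^1_{0,-1}(2.9185,1.5990,3.2746) = e^{-i·0·2.9185}·d^1_{0,-1}(1.5990)·e^{-i·-1·3.2746}. Compute d first:
Half-angle: c=0.697065, s=0.717008. N=√(1·1·1·2)=1.414214
The bounds max(0,m−m')=0 and min(l+m,l−m')=0 give 1 term
  k=0: (−1)^1·1.4142/(1)·0.6971^1·0.7170^1 = -0.706826
d^1_{0,-1}(1.5990) = -0.706826
|D^1_{0,-1}|² = |d^1_{0,-1}(β)|² = (-0.706826)² = 0.499602 (the z-rotation phases have unit modulus)

P=0.4996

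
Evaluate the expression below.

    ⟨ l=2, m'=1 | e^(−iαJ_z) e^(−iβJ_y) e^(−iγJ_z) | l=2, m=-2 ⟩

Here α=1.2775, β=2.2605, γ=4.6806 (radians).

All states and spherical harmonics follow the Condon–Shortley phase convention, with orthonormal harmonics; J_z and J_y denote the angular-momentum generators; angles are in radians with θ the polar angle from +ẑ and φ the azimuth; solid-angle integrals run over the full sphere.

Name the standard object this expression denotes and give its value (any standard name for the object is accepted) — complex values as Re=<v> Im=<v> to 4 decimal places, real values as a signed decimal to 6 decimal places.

This is a Wigner D-matrix element — the rotation-matrix element ⟨l m'| R(α,β,γ) |l m⟩ in the angular-momentum basis.
Split into d^2_{1,-2}(β=2.2605) × two z-phases.
With c≡cos(β/2)=0.426434 and s≡sin(β/2)=0.904519, N=[6·1·1·24]^{1/2}=12.000000
k: max(0,(-2)−(1))=0 … min(2+(-2),2−(1))=0
  k=0: (−1)^3·12.0000/(6)·0.4264^1·0.9045^3 = -0.631153
d^2_{1,-2}(2.2605) = -0.631153
Attach z-rotation phases: D = e^{-i(1)(1.2775)}·(-0.631153)·e^{-i(-2)(4.6806)} = +0.143716-0.614573i

Wigner D-matrix element, Re=0.1437 Im=-0.6146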